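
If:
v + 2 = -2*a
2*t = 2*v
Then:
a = -v/2 - 1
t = v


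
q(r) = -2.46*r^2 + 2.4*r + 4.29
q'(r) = 2.4 - 4.92*r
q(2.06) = -1.21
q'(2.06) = -7.74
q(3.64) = -19.57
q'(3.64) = -15.51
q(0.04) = 4.38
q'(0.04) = 2.20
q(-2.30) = -14.24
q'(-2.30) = 13.72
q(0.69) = 4.77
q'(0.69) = -0.99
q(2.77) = -7.94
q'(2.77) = -11.23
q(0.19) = 4.66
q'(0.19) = 1.47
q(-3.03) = -25.57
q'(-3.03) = 17.31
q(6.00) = -69.87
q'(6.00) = -27.12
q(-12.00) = -378.75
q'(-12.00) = 61.44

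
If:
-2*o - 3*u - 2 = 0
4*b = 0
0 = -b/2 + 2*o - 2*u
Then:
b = 0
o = -2/5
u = -2/5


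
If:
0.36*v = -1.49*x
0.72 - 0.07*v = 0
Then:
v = 10.29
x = -2.49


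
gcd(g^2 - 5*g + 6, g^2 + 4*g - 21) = g - 3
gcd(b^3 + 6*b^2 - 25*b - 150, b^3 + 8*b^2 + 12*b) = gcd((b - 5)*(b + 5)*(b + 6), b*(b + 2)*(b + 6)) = b + 6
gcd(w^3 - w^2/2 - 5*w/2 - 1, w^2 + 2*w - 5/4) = 1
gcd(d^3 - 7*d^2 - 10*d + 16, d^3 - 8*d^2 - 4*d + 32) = d^2 - 6*d - 16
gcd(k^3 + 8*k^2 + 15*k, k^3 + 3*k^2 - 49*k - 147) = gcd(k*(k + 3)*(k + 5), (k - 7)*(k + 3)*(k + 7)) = k + 3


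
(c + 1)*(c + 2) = c^2 + 3*c + 2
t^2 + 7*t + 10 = (t + 2)*(t + 5)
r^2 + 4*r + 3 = (r + 1)*(r + 3)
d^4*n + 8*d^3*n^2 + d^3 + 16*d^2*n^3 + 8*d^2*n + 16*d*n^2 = d*(d + 4*n)^2*(d*n + 1)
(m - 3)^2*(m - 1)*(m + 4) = m^4 - 3*m^3 - 13*m^2 + 51*m - 36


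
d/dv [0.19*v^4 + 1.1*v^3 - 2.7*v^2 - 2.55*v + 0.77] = 0.76*v^3 + 3.3*v^2 - 5.4*v - 2.55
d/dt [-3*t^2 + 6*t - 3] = 6 - 6*t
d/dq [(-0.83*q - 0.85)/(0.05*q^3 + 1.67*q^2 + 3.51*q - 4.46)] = (0.083*q^3 + 1.5136*q^2 + 2.839*q + 6.6853)/(0.0025*q^6 + 0.167*q^5 + 3.1399*q^4 + 11.2774*q^3 - 2.5763*q^2 - 31.3092*q + 19.8916)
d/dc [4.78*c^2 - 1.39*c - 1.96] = 9.56*c - 1.39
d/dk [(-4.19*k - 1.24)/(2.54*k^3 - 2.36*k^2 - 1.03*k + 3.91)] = (21.2852*k^3 - 0.4396*k^2 - 5.8528*k - 17.6601)/(6.4516*k^6 - 11.9888*k^5 + 0.337199999999999*k^4 + 24.7244*k^3 - 17.3943*k^2 - 8.0546*k + 15.2881)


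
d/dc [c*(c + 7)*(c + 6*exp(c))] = 6*c^2*exp(c) + 3*c^2 + 54*c*exp(c) + 14*c + 42*exp(c)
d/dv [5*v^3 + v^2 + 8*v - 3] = 15*v^2 + 2*v + 8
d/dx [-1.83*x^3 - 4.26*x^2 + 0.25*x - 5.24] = -5.49*x^2 - 8.52*x + 0.25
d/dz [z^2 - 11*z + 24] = 2*z - 11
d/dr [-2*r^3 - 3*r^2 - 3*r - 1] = -6*r^2 - 6*r - 3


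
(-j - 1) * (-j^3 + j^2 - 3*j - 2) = j^4 + 2*j^2 + 5*j + 2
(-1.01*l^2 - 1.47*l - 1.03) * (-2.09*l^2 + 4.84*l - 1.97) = 2.1109*l^4 - 1.8161*l^3 - 2.9724*l^2 - 2.0893*l + 2.0291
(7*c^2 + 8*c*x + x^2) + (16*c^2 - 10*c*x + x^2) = 23*c^2 - 2*c*x + 2*x^2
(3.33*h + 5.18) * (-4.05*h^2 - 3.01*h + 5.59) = -13.4865*h^3 - 31.0023*h^2 + 3.0229*h + 28.9562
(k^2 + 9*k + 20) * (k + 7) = k^3 + 16*k^2 + 83*k + 140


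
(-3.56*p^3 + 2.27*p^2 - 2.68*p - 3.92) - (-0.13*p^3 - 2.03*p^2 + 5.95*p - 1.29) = -3.43*p^3 + 4.3*p^2 - 8.63*p - 2.63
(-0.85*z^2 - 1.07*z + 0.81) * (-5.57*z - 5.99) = 4.7345*z^3 + 11.0514*z^2 + 1.8976*z - 4.8519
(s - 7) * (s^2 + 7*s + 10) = s^3 - 39*s - 70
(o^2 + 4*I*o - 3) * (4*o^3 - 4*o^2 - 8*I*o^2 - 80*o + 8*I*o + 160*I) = 4*o^5 - 4*o^4 + 8*I*o^4 - 60*o^3 - 8*I*o^3 - 20*o^2 - 136*I*o^2 - 400*o - 24*I*o - 480*I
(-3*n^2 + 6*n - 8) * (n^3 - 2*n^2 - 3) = -3*n^5 + 12*n^4 - 20*n^3 + 25*n^2 - 18*n + 24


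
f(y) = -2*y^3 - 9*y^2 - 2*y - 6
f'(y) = -6*y^2 - 18*y - 2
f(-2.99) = -27.02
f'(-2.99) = -1.82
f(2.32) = -84.06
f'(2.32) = -76.05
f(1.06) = -20.61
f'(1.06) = -27.82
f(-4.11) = -10.96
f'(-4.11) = -29.37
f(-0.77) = -8.88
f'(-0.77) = 8.30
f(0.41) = -8.47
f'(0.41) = -10.39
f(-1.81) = -20.01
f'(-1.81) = 10.92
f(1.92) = -57.17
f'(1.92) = -58.68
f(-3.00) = -27.00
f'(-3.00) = -2.00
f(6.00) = -774.00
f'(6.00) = -326.00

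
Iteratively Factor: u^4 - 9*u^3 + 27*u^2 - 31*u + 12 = (u - 4)*(u^3 - 5*u^2 + 7*u - 3) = (u - 4)*(u - 1)*(u^2 - 4*u + 3) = (u - 4)*(u - 3)*(u - 1)*(u - 1)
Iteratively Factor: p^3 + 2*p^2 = (p)*(p^2 + 2*p) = p^2*(p + 2)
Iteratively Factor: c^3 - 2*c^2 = (c)*(c^2 - 2*c) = c^2*(c - 2)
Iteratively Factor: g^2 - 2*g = (g - 2)*(g)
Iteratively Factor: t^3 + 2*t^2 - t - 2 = (t - 1)*(t^2 + 3*t + 2) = (t - 1)*(t + 2)*(t + 1)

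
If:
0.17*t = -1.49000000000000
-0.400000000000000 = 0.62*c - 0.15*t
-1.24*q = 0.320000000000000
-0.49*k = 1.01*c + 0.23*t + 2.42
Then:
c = -2.77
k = 4.88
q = -0.26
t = -8.76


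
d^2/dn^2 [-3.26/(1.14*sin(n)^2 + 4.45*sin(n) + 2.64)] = (16.946784*sin(n)^4 + 49.61394*sin(n)^3 - 0.109209999999976*sin(n)^2 - 137.52636*sin(n) - 109.489708)/(1.14*sin(n)^2 + 4.45*sin(n) + 2.64)^3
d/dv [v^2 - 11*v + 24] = 2*v - 11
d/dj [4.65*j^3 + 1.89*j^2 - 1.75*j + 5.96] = 13.95*j^2 + 3.78*j - 1.75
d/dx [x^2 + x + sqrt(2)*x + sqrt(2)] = 2*x + 1 + sqrt(2)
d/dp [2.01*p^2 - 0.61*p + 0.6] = 4.02*p - 0.61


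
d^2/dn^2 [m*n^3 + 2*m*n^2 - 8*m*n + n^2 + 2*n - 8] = 6*m*n + 4*m + 2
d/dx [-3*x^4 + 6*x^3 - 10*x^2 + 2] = 2*x*(-6*x^2 + 9*x - 10)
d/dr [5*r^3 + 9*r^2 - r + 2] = 15*r^2 + 18*r - 1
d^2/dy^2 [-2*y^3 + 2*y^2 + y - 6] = 4 - 12*y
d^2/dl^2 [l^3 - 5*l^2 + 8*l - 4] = 6*l - 10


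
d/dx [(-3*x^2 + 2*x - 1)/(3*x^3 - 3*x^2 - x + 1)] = (9*x^4 - 12*x^3 + 18*x^2 - 12*x + 1)/(9*x^6 - 18*x^5 + 3*x^4 + 12*x^3 - 5*x^2 - 2*x + 1)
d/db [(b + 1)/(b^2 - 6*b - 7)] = -1/(b^2 - 14*b + 49)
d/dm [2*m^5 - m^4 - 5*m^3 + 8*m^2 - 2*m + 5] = 10*m^4 - 4*m^3 - 15*m^2 + 16*m - 2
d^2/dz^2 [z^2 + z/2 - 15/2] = 2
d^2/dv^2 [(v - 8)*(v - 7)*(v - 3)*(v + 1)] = 12*v^2 - 102*v + 166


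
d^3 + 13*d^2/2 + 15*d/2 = d*(d + 3/2)*(d + 5)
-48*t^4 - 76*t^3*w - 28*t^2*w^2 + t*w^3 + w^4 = (-6*t + w)*(t + w)*(2*t + w)*(4*t + w)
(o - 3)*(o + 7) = o^2 + 4*o - 21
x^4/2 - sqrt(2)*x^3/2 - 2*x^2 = x^2*(x/2 + sqrt(2)/2)*(x - 2*sqrt(2))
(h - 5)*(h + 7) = h^2 + 2*h - 35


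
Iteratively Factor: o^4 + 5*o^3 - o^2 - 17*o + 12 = (o - 1)*(o^3 + 6*o^2 + 5*o - 12) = (o - 1)*(o + 4)*(o^2 + 2*o - 3) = (o - 1)^2*(o + 4)*(o + 3)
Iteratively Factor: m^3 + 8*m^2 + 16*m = (m + 4)*(m^2 + 4*m) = m*(m + 4)*(m + 4)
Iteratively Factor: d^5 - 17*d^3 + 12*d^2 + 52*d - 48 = (d - 1)*(d^4 + d^3 - 16*d^2 - 4*d + 48) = (d - 1)*(d + 2)*(d^3 - d^2 - 14*d + 24) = (d - 3)*(d - 1)*(d + 2)*(d^2 + 2*d - 8) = (d - 3)*(d - 2)*(d - 1)*(d + 2)*(d + 4)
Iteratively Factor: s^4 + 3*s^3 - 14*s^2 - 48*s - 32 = (s + 4)*(s^3 - s^2 - 10*s - 8) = (s + 1)*(s + 4)*(s^2 - 2*s - 8) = (s + 1)*(s + 2)*(s + 4)*(s - 4)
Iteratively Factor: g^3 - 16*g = (g + 4)*(g^2 - 4*g) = g*(g + 4)*(g - 4)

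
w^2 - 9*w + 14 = (w - 7)*(w - 2)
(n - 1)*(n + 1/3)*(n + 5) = n^3 + 13*n^2/3 - 11*n/3 - 5/3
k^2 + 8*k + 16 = (k + 4)^2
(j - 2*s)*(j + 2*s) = j^2 - 4*s^2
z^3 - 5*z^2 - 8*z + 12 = (z - 6)*(z - 1)*(z + 2)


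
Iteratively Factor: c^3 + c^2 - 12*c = (c + 4)*(c^2 - 3*c) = c*(c + 4)*(c - 3)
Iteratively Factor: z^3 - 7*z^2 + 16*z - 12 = (z - 2)*(z^2 - 5*z + 6) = (z - 2)^2*(z - 3)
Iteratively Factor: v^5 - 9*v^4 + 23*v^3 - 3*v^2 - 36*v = (v - 3)*(v^4 - 6*v^3 + 5*v^2 + 12*v) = (v - 3)*(v + 1)*(v^3 - 7*v^2 + 12*v) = v*(v - 3)*(v + 1)*(v^2 - 7*v + 12) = v*(v - 4)*(v - 3)*(v + 1)*(v - 3)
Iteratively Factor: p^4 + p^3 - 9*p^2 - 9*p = (p - 3)*(p^3 + 4*p^2 + 3*p) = (p - 3)*(p + 3)*(p^2 + p) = p*(p - 3)*(p + 3)*(p + 1)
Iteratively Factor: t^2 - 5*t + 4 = (t - 4)*(t - 1)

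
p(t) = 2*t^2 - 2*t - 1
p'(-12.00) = -50.00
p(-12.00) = 311.00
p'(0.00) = -2.00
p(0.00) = -1.00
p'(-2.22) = -10.88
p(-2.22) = 13.30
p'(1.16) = 2.64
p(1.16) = -0.63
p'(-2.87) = -13.48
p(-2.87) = 21.21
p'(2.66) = 8.64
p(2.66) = 7.83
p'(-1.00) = -6.00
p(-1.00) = 3.00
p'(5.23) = 18.92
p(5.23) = 43.25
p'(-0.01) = -2.04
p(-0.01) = -0.98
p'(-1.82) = -9.28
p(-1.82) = 9.26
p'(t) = 4*t - 2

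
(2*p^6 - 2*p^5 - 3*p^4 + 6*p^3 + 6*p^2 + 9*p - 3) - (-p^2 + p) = 2*p^6 - 2*p^5 - 3*p^4 + 6*p^3 + 7*p^2 + 8*p - 3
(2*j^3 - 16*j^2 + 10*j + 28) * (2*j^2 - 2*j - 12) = 4*j^5 - 36*j^4 + 28*j^3 + 228*j^2 - 176*j - 336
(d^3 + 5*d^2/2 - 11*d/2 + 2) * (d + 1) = d^4 + 7*d^3/2 - 3*d^2 - 7*d/2 + 2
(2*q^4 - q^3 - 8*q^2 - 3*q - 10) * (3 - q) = -2*q^5 + 7*q^4 + 5*q^3 - 21*q^2 + q - 30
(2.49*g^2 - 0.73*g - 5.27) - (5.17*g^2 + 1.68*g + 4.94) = -2.68*g^2 - 2.41*g - 10.21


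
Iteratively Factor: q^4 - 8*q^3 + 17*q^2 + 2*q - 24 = (q - 2)*(q^3 - 6*q^2 + 5*q + 12) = (q - 4)*(q - 2)*(q^2 - 2*q - 3) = (q - 4)*(q - 3)*(q - 2)*(q + 1)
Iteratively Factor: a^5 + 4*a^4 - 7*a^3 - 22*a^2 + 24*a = (a - 2)*(a^4 + 6*a^3 + 5*a^2 - 12*a) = (a - 2)*(a - 1)*(a^3 + 7*a^2 + 12*a) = (a - 2)*(a - 1)*(a + 4)*(a^2 + 3*a) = (a - 2)*(a - 1)*(a + 3)*(a + 4)*(a)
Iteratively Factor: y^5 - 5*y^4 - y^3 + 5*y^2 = (y - 1)*(y^4 - 4*y^3 - 5*y^2) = (y - 1)*(y + 1)*(y^3 - 5*y^2) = (y - 5)*(y - 1)*(y + 1)*(y^2) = y*(y - 5)*(y - 1)*(y + 1)*(y)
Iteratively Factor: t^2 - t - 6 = (t + 2)*(t - 3)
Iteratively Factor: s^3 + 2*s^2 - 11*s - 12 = (s + 4)*(s^2 - 2*s - 3) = (s + 1)*(s + 4)*(s - 3)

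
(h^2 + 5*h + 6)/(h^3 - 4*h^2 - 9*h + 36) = (h + 2)/(h^2 - 7*h + 12)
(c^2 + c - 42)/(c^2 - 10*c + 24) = (c + 7)/(c - 4)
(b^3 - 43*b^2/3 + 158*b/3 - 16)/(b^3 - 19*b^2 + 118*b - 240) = (b - 1/3)/(b - 5)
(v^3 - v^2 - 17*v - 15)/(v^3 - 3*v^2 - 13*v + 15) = (v + 1)/(v - 1)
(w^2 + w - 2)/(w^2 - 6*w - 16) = (w - 1)/(w - 8)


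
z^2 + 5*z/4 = z*(z + 5/4)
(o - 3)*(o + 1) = o^2 - 2*o - 3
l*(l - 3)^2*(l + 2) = l^4 - 4*l^3 - 3*l^2 + 18*l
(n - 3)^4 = n^4 - 12*n^3 + 54*n^2 - 108*n + 81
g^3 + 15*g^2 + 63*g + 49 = (g + 1)*(g + 7)^2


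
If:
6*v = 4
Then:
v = 2/3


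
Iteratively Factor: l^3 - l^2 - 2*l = (l + 1)*(l^2 - 2*l) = (l - 2)*(l + 1)*(l)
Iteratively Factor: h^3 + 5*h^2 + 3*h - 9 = (h + 3)*(h^2 + 2*h - 3) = (h + 3)^2*(h - 1)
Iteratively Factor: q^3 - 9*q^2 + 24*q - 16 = (q - 4)*(q^2 - 5*q + 4) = (q - 4)*(q - 1)*(q - 4)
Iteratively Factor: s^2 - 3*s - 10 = (s - 5)*(s + 2)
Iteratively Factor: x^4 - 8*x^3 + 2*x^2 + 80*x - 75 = (x + 3)*(x^3 - 11*x^2 + 35*x - 25) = (x - 5)*(x + 3)*(x^2 - 6*x + 5) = (x - 5)^2*(x + 3)*(x - 1)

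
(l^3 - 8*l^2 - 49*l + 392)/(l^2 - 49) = l - 8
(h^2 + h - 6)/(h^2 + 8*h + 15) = (h - 2)/(h + 5)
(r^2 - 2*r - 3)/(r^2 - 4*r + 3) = (r + 1)/(r - 1)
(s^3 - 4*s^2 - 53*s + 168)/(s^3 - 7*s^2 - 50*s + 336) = (s - 3)/(s - 6)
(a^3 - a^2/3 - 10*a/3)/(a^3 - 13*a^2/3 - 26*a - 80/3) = a*(a - 2)/(a^2 - 6*a - 16)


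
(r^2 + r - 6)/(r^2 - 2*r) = (r + 3)/r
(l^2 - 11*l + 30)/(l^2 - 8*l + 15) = (l - 6)/(l - 3)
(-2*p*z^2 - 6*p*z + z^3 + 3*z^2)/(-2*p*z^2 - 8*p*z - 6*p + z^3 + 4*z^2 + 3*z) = z/(z + 1)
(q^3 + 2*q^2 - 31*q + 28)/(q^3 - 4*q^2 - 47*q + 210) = (q^2 - 5*q + 4)/(q^2 - 11*q + 30)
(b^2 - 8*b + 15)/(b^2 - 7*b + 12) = (b - 5)/(b - 4)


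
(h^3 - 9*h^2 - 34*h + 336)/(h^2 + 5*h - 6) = (h^2 - 15*h + 56)/(h - 1)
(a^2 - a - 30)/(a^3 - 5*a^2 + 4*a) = (a^2 - a - 30)/(a*(a^2 - 5*a + 4))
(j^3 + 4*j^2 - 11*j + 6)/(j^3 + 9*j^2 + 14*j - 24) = (j - 1)/(j + 4)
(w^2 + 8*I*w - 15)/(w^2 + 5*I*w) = (w + 3*I)/w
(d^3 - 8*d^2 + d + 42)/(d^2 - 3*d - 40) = (-d^3 + 8*d^2 - d - 42)/(-d^2 + 3*d + 40)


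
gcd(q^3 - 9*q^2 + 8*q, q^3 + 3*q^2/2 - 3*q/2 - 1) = q - 1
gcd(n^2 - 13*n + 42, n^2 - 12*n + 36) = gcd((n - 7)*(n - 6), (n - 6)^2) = n - 6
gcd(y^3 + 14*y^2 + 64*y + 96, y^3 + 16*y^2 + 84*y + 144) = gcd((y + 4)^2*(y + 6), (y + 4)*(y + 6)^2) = y^2 + 10*y + 24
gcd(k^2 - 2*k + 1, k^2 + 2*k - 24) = 1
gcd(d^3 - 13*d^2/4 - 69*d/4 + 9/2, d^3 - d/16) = d - 1/4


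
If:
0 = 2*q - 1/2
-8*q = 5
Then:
No Solution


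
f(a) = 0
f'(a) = 0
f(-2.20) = 0.00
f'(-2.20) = 0.00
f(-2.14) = 0.00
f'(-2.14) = 0.00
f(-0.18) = 0.00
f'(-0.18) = 0.00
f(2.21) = 0.00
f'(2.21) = 0.00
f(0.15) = 0.00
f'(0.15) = 0.00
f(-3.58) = 0.00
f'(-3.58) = 0.00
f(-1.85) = 0.00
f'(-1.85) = 0.00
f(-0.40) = 0.00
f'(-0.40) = 0.00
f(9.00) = 0.00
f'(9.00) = 0.00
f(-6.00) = 0.00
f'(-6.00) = 0.00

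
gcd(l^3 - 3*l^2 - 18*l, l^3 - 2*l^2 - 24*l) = l^2 - 6*l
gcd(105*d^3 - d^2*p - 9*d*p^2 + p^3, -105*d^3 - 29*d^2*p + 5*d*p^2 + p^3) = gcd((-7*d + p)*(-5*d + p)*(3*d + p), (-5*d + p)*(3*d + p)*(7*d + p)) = -15*d^2 - 2*d*p + p^2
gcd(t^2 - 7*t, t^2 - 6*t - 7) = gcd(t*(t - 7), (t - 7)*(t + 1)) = t - 7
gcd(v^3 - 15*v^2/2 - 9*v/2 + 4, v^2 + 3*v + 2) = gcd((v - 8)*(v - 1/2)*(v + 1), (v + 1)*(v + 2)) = v + 1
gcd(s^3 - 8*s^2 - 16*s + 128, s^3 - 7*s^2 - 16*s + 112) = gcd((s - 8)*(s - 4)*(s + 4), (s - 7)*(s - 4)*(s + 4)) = s^2 - 16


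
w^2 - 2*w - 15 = (w - 5)*(w + 3)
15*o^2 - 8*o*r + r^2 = (-5*o + r)*(-3*o + r)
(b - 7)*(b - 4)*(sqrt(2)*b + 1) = sqrt(2)*b^3 - 11*sqrt(2)*b^2 + b^2 - 11*b + 28*sqrt(2)*b + 28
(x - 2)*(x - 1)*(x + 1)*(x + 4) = x^4 + 2*x^3 - 9*x^2 - 2*x + 8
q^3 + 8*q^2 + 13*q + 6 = (q + 1)^2*(q + 6)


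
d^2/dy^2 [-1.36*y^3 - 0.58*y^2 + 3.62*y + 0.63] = -8.16*y - 1.16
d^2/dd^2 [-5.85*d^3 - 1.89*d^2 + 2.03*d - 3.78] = -35.1*d - 3.78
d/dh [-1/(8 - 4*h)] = -1/(4*(h - 2)^2)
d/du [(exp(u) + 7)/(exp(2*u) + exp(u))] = (-exp(2*u) - 14*exp(u) - 7)*exp(-u)/(exp(2*u) + 2*exp(u) + 1)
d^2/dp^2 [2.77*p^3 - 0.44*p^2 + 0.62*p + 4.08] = 16.62*p - 0.88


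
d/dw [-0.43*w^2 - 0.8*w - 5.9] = -0.86*w - 0.8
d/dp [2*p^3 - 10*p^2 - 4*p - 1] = 6*p^2 - 20*p - 4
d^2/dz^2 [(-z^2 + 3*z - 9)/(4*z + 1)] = -314/(64*z^3 + 48*z^2 + 12*z + 1)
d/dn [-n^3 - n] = -3*n^2 - 1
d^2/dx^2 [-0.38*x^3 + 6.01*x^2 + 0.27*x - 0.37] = 12.02 - 2.28*x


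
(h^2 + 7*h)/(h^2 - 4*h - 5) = h*(h + 7)/(h^2 - 4*h - 5)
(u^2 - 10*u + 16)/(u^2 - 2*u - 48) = (u - 2)/(u + 6)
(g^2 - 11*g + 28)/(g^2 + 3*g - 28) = (g - 7)/(g + 7)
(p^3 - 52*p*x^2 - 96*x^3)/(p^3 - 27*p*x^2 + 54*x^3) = (p^2 - 6*p*x - 16*x^2)/(p^2 - 6*p*x + 9*x^2)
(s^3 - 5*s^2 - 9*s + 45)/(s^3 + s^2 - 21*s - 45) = (s - 3)/(s + 3)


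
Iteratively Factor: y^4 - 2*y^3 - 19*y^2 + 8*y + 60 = (y - 2)*(y^3 - 19*y - 30) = (y - 2)*(y + 2)*(y^2 - 2*y - 15) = (y - 2)*(y + 2)*(y + 3)*(y - 5)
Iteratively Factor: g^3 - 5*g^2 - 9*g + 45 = (g - 3)*(g^2 - 2*g - 15) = (g - 3)*(g + 3)*(g - 5)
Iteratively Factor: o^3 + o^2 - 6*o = (o + 3)*(o^2 - 2*o) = o*(o + 3)*(o - 2)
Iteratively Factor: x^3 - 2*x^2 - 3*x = (x - 3)*(x^2 + x) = (x - 3)*(x + 1)*(x)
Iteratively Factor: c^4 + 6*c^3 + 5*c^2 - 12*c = (c + 4)*(c^3 + 2*c^2 - 3*c) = (c - 1)*(c + 4)*(c^2 + 3*c) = (c - 1)*(c + 3)*(c + 4)*(c)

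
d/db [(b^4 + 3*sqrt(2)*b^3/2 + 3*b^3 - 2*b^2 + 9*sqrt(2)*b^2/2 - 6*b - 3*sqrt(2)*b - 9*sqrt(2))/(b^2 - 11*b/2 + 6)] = (8*b^5 - 54*b^4 + 6*sqrt(2)*b^4 - 66*sqrt(2)*b^3 - 36*b^3 + 21*sqrt(2)*b^2 + 284*b^2 - 96*b + 288*sqrt(2)*b - 270*sqrt(2) - 144)/(4*b^4 - 44*b^3 + 169*b^2 - 264*b + 144)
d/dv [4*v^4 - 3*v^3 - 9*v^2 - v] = 16*v^3 - 9*v^2 - 18*v - 1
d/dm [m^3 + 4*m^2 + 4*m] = 3*m^2 + 8*m + 4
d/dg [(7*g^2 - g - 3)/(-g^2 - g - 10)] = (-8*g^2 - 146*g + 7)/(g^4 + 2*g^3 + 21*g^2 + 20*g + 100)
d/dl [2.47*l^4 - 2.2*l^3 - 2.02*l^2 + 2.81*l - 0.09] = 9.88*l^3 - 6.6*l^2 - 4.04*l + 2.81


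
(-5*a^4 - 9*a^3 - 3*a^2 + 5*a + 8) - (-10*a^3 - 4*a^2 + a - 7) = -5*a^4 + a^3 + a^2 + 4*a + 15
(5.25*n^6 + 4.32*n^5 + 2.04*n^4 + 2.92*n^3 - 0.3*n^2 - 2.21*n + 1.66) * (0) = 0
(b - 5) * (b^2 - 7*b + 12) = b^3 - 12*b^2 + 47*b - 60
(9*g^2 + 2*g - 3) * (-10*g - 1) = -90*g^3 - 29*g^2 + 28*g + 3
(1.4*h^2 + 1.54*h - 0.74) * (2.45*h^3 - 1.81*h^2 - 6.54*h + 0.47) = 3.43*h^5 + 1.239*h^4 - 13.7564*h^3 - 8.0742*h^2 + 5.5634*h - 0.3478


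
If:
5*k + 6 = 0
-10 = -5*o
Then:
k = -6/5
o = 2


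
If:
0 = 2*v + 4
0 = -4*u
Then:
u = 0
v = -2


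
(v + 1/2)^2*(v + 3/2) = v^3 + 5*v^2/2 + 7*v/4 + 3/8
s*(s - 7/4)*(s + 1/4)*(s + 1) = s^4 - s^3/2 - 31*s^2/16 - 7*s/16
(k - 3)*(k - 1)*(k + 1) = k^3 - 3*k^2 - k + 3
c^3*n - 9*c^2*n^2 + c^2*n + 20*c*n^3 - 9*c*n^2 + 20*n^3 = (c - 5*n)*(c - 4*n)*(c*n + n)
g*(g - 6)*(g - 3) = g^3 - 9*g^2 + 18*g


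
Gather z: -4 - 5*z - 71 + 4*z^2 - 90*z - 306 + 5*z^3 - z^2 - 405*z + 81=5*z^3 + 3*z^2 - 500*z - 300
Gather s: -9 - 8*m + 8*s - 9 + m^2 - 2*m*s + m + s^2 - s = m^2 - 7*m + s^2 + s*(7 - 2*m) - 18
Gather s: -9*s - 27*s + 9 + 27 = 36 - 36*s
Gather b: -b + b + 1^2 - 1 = 0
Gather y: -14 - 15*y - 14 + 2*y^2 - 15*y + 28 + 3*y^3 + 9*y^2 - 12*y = 3*y^3 + 11*y^2 - 42*y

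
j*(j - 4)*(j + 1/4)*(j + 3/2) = j^4 - 9*j^3/4 - 53*j^2/8 - 3*j/2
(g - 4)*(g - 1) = g^2 - 5*g + 4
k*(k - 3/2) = k^2 - 3*k/2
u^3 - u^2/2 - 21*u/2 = u*(u - 7/2)*(u + 3)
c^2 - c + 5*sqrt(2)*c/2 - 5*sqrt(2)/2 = (c - 1)*(c + 5*sqrt(2)/2)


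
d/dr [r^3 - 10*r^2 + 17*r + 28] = 3*r^2 - 20*r + 17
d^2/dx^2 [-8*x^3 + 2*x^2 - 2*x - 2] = 4 - 48*x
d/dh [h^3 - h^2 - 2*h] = 3*h^2 - 2*h - 2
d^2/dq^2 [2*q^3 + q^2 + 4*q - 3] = 12*q + 2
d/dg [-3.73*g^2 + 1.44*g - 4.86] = 1.44 - 7.46*g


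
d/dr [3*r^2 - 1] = 6*r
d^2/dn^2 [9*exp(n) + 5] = 9*exp(n)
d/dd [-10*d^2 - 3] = -20*d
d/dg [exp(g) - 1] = exp(g)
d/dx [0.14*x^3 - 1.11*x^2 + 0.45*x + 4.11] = 0.42*x^2 - 2.22*x + 0.45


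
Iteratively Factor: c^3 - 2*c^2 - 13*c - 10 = (c - 5)*(c^2 + 3*c + 2) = (c - 5)*(c + 1)*(c + 2)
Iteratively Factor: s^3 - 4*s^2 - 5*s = (s)*(s^2 - 4*s - 5) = s*(s - 5)*(s + 1)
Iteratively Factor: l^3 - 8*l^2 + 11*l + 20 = (l + 1)*(l^2 - 9*l + 20) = (l - 5)*(l + 1)*(l - 4)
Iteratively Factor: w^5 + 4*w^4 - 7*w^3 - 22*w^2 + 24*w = (w + 3)*(w^4 + w^3 - 10*w^2 + 8*w) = (w + 3)*(w + 4)*(w^3 - 3*w^2 + 2*w) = w*(w + 3)*(w + 4)*(w^2 - 3*w + 2) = w*(w - 2)*(w + 3)*(w + 4)*(w - 1)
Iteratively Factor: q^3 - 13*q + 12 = (q - 1)*(q^2 + q - 12) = (q - 1)*(q + 4)*(q - 3)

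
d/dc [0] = 0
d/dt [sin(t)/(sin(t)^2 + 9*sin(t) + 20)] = (cos(t)^2 + 19)*cos(t)/((sin(t) + 4)^2*(sin(t) + 5)^2)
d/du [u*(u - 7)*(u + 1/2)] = 3*u^2 - 13*u - 7/2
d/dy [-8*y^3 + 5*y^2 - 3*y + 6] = -24*y^2 + 10*y - 3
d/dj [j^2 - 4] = 2*j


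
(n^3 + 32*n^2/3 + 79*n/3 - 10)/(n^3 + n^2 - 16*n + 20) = (n^2 + 17*n/3 - 2)/(n^2 - 4*n + 4)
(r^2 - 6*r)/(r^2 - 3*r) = (r - 6)/(r - 3)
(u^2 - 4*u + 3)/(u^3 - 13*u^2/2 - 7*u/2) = 2*(-u^2 + 4*u - 3)/(u*(-2*u^2 + 13*u + 7))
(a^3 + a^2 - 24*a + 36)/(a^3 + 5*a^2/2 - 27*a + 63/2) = 2*(a^2 + 4*a - 12)/(2*a^2 + 11*a - 21)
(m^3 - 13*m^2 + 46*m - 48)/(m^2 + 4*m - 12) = (m^2 - 11*m + 24)/(m + 6)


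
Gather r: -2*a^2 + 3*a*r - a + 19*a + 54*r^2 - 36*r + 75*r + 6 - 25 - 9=-2*a^2 + 18*a + 54*r^2 + r*(3*a + 39) - 28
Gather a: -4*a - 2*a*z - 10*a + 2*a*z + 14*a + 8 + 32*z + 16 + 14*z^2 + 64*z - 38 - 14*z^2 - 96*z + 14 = 0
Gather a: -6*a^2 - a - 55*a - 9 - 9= -6*a^2 - 56*a - 18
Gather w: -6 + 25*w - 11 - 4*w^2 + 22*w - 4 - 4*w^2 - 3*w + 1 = -8*w^2 + 44*w - 20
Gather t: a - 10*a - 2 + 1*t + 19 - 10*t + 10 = -9*a - 9*t + 27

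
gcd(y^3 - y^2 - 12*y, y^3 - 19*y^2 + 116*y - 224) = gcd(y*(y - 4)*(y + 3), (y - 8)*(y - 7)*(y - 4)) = y - 4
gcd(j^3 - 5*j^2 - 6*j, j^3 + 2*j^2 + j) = j^2 + j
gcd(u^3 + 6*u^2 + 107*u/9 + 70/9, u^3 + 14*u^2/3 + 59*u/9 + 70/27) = u^2 + 4*u + 35/9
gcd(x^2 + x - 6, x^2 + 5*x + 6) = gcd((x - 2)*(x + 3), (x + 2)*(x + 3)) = x + 3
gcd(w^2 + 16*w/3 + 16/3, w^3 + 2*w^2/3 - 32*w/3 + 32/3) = w + 4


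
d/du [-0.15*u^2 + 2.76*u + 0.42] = 2.76 - 0.3*u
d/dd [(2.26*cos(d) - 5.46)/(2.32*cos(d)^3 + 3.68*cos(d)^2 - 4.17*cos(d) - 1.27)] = (10.4864*cos(d)^3 - 29.6848*cos(d)^2 - 40.1856*cos(d) + 25.6384)*sin(d)/(5.3824*cos(d)^6 + 17.0752*cos(d)^5 - 5.8064*cos(d)^4 - 36.584*cos(d)^3 + 8.0417*cos(d)^2 + 10.5918*cos(d) + 1.6129)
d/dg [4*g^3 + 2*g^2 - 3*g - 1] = 12*g^2 + 4*g - 3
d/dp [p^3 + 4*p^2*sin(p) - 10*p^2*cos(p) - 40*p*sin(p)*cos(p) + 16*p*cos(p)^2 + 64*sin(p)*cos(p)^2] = 10*p^2*sin(p) + 4*p^2*cos(p) + 3*p^2 + 8*p*sin(p) - 16*p*sin(2*p) - 20*p*cos(p) - 40*p*cos(2*p) - 20*sin(2*p) + 16*cos(p) + 8*cos(2*p) + 48*cos(3*p) + 8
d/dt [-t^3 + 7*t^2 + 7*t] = -3*t^2 + 14*t + 7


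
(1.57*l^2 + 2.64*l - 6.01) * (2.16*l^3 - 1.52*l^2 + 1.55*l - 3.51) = 3.3912*l^5 + 3.316*l^4 - 14.5609*l^3 + 7.7165*l^2 - 18.5819*l + 21.0951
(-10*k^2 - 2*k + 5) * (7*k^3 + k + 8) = -70*k^5 - 14*k^4 + 25*k^3 - 82*k^2 - 11*k + 40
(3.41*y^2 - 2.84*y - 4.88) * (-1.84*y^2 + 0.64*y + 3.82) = -6.2744*y^4 + 7.408*y^3 + 20.1878*y^2 - 13.972*y - 18.6416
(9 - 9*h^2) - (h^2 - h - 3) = -10*h^2 + h + 12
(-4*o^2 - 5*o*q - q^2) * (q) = -4*o^2*q - 5*o*q^2 - q^3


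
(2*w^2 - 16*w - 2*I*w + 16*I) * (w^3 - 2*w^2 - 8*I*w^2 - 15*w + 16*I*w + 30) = 2*w^5 - 20*w^4 - 18*I*w^4 - 14*w^3 + 180*I*w^3 + 460*w^2 - 258*I*w^2 - 736*w - 300*I*w + 480*I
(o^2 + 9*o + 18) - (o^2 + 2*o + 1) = 7*o + 17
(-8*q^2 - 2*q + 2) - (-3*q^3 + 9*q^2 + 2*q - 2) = 3*q^3 - 17*q^2 - 4*q + 4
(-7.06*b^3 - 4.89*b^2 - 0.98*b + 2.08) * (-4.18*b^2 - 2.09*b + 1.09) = 29.5108*b^5 + 35.1956*b^4 + 6.6211*b^3 - 11.9763*b^2 - 5.4154*b + 2.2672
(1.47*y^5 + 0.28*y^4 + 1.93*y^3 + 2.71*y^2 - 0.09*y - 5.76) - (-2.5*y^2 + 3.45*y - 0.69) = 1.47*y^5 + 0.28*y^4 + 1.93*y^3 + 5.21*y^2 - 3.54*y - 5.07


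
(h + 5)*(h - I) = h^2 + 5*h - I*h - 5*I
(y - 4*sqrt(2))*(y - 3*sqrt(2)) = y^2 - 7*sqrt(2)*y + 24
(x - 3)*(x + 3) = x^2 - 9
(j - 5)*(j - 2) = j^2 - 7*j + 10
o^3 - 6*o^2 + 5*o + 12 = (o - 4)*(o - 3)*(o + 1)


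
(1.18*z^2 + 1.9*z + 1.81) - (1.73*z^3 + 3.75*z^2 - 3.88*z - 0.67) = -1.73*z^3 - 2.57*z^2 + 5.78*z + 2.48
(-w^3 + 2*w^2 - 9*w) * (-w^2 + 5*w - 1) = w^5 - 7*w^4 + 20*w^3 - 47*w^2 + 9*w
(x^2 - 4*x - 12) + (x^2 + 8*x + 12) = 2*x^2 + 4*x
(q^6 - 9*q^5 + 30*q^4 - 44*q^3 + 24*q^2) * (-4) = -4*q^6 + 36*q^5 - 120*q^4 + 176*q^3 - 96*q^2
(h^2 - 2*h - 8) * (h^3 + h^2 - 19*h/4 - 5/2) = h^5 - h^4 - 59*h^3/4 - h^2 + 43*h + 20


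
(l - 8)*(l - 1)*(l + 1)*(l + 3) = l^4 - 5*l^3 - 25*l^2 + 5*l + 24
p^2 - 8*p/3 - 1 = (p - 3)*(p + 1/3)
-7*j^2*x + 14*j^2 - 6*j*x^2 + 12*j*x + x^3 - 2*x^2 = (-7*j + x)*(j + x)*(x - 2)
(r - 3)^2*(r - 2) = r^3 - 8*r^2 + 21*r - 18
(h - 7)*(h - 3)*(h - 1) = h^3 - 11*h^2 + 31*h - 21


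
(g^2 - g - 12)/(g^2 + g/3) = 3*(g^2 - g - 12)/(g*(3*g + 1))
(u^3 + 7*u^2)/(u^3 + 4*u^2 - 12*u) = u*(u + 7)/(u^2 + 4*u - 12)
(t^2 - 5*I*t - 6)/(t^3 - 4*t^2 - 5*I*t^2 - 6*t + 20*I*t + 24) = 1/(t - 4)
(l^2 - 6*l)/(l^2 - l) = (l - 6)/(l - 1)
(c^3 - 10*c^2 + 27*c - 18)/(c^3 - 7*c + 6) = (c^2 - 9*c + 18)/(c^2 + c - 6)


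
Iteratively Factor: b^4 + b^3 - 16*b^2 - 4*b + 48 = (b + 2)*(b^3 - b^2 - 14*b + 24) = (b - 2)*(b + 2)*(b^2 + b - 12) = (b - 3)*(b - 2)*(b + 2)*(b + 4)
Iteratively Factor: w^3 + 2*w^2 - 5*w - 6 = (w - 2)*(w^2 + 4*w + 3) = (w - 2)*(w + 1)*(w + 3)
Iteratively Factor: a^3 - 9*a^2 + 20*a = (a - 5)*(a^2 - 4*a) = (a - 5)*(a - 4)*(a)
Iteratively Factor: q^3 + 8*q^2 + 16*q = (q + 4)*(q^2 + 4*q) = (q + 4)^2*(q)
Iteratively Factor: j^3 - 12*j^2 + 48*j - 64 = (j - 4)*(j^2 - 8*j + 16) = (j - 4)^2*(j - 4)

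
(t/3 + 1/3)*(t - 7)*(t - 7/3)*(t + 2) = t^4/3 - 19*t^3/9 - 29*t^2/9 + 91*t/9 + 98/9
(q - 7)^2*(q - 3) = q^3 - 17*q^2 + 91*q - 147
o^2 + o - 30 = (o - 5)*(o + 6)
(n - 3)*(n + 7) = n^2 + 4*n - 21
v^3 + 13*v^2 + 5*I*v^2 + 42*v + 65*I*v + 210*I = (v + 6)*(v + 7)*(v + 5*I)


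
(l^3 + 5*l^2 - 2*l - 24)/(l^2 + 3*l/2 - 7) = 2*(l^2 + 7*l + 12)/(2*l + 7)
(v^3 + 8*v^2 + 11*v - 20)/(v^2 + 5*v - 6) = (v^2 + 9*v + 20)/(v + 6)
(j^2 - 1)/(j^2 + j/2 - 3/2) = 2*(j + 1)/(2*j + 3)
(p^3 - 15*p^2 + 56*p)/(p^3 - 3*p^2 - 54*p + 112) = p*(p - 7)/(p^2 + 5*p - 14)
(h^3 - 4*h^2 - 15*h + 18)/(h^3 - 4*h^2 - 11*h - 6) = (h^2 + 2*h - 3)/(h^2 + 2*h + 1)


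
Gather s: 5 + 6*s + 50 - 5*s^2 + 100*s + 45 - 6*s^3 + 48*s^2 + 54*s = -6*s^3 + 43*s^2 + 160*s + 100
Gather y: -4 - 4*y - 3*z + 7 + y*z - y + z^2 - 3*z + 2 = y*(z - 5) + z^2 - 6*z + 5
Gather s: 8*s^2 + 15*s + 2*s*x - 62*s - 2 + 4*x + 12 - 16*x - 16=8*s^2 + s*(2*x - 47) - 12*x - 6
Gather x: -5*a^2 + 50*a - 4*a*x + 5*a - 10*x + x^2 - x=-5*a^2 + 55*a + x^2 + x*(-4*a - 11)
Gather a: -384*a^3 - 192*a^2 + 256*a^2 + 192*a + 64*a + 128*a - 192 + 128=-384*a^3 + 64*a^2 + 384*a - 64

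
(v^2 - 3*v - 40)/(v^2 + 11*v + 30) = (v - 8)/(v + 6)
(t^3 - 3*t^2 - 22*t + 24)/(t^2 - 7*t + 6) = t + 4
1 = 1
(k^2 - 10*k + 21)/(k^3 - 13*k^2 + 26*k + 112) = (k - 3)/(k^2 - 6*k - 16)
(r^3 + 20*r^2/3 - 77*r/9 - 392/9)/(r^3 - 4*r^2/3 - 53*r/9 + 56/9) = (r + 7)/(r - 1)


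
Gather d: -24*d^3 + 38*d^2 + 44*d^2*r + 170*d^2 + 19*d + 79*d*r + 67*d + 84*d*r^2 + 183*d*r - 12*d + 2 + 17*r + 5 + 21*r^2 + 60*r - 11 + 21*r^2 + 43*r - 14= -24*d^3 + d^2*(44*r + 208) + d*(84*r^2 + 262*r + 74) + 42*r^2 + 120*r - 18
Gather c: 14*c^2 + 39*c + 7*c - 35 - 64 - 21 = 14*c^2 + 46*c - 120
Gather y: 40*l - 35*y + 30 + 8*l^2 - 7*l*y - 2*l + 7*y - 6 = 8*l^2 + 38*l + y*(-7*l - 28) + 24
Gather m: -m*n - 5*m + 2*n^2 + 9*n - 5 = m*(-n - 5) + 2*n^2 + 9*n - 5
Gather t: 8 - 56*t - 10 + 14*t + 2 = -42*t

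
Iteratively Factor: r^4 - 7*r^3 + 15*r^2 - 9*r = (r - 1)*(r^3 - 6*r^2 + 9*r) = (r - 3)*(r - 1)*(r^2 - 3*r) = r*(r - 3)*(r - 1)*(r - 3)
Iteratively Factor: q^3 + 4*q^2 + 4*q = (q + 2)*(q^2 + 2*q) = (q + 2)^2*(q)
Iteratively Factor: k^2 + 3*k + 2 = (k + 2)*(k + 1)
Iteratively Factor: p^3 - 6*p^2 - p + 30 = (p - 5)*(p^2 - p - 6) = (p - 5)*(p + 2)*(p - 3)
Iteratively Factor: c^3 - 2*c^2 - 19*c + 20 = (c - 5)*(c^2 + 3*c - 4) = (c - 5)*(c - 1)*(c + 4)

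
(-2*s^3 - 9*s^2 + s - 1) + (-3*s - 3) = -2*s^3 - 9*s^2 - 2*s - 4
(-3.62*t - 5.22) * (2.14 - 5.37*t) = 19.4394*t^2 + 20.2846*t - 11.1708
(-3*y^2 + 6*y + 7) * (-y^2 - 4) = 3*y^4 - 6*y^3 + 5*y^2 - 24*y - 28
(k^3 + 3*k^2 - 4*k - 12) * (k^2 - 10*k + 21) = k^5 - 7*k^4 - 13*k^3 + 91*k^2 + 36*k - 252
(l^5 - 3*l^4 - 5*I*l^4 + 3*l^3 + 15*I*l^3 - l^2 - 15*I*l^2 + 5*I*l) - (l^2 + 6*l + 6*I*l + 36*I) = l^5 - 3*l^4 - 5*I*l^4 + 3*l^3 + 15*I*l^3 - 2*l^2 - 15*I*l^2 - 6*l - I*l - 36*I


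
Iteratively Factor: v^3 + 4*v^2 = (v)*(v^2 + 4*v) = v*(v + 4)*(v)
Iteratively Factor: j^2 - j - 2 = (j - 2)*(j + 1)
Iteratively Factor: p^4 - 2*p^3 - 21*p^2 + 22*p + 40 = (p - 5)*(p^3 + 3*p^2 - 6*p - 8) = (p - 5)*(p + 1)*(p^2 + 2*p - 8) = (p - 5)*(p - 2)*(p + 1)*(p + 4)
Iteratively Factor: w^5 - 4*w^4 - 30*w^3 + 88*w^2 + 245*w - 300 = (w - 5)*(w^4 + w^3 - 25*w^2 - 37*w + 60) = (w - 5)*(w + 3)*(w^3 - 2*w^2 - 19*w + 20) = (w - 5)*(w - 1)*(w + 3)*(w^2 - w - 20) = (w - 5)*(w - 1)*(w + 3)*(w + 4)*(w - 5)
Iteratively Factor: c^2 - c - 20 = (c + 4)*(c - 5)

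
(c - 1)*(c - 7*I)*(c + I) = c^3 - c^2 - 6*I*c^2 + 7*c + 6*I*c - 7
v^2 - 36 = (v - 6)*(v + 6)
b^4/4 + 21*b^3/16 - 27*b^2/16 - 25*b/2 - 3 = (b/4 + 1)*(b - 3)*(b + 1/4)*(b + 4)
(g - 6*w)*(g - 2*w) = g^2 - 8*g*w + 12*w^2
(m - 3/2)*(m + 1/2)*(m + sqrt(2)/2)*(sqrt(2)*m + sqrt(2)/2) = sqrt(2)*m^4 - sqrt(2)*m^3/2 + m^3 - 5*sqrt(2)*m^2/4 - m^2/2 - 5*m/4 - 3*sqrt(2)*m/8 - 3/8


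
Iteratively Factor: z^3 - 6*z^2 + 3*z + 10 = (z + 1)*(z^2 - 7*z + 10) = (z - 2)*(z + 1)*(z - 5)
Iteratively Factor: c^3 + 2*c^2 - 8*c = (c)*(c^2 + 2*c - 8) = c*(c - 2)*(c + 4)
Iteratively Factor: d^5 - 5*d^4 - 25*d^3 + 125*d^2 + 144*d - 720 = (d - 3)*(d^4 - 2*d^3 - 31*d^2 + 32*d + 240) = (d - 5)*(d - 3)*(d^3 + 3*d^2 - 16*d - 48) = (d - 5)*(d - 3)*(d + 4)*(d^2 - d - 12) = (d - 5)*(d - 4)*(d - 3)*(d + 4)*(d + 3)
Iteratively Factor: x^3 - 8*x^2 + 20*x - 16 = (x - 2)*(x^2 - 6*x + 8) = (x - 2)^2*(x - 4)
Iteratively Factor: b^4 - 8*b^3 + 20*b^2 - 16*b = (b - 2)*(b^3 - 6*b^2 + 8*b) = (b - 2)^2*(b^2 - 4*b) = b*(b - 2)^2*(b - 4)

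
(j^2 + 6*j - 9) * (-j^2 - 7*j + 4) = -j^4 - 13*j^3 - 29*j^2 + 87*j - 36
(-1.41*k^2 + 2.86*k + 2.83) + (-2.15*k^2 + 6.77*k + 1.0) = -3.56*k^2 + 9.63*k + 3.83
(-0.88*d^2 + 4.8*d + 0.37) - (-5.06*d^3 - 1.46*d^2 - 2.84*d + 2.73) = 5.06*d^3 + 0.58*d^2 + 7.64*d - 2.36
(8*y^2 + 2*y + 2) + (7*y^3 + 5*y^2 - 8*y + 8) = 7*y^3 + 13*y^2 - 6*y + 10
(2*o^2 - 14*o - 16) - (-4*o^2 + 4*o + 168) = 6*o^2 - 18*o - 184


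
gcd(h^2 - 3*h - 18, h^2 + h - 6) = h + 3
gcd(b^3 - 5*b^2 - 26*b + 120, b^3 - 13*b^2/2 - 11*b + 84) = b^2 - 10*b + 24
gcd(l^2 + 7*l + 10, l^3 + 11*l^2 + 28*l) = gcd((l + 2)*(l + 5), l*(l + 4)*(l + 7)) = 1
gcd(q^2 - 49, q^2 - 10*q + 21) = q - 7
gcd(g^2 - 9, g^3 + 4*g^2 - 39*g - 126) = g + 3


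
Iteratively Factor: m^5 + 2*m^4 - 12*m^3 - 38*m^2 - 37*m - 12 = (m + 1)*(m^4 + m^3 - 13*m^2 - 25*m - 12) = (m + 1)*(m + 3)*(m^3 - 2*m^2 - 7*m - 4) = (m + 1)^2*(m + 3)*(m^2 - 3*m - 4) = (m + 1)^3*(m + 3)*(m - 4)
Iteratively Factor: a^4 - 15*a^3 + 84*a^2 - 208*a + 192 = (a - 4)*(a^3 - 11*a^2 + 40*a - 48) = (a - 4)*(a - 3)*(a^2 - 8*a + 16) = (a - 4)^2*(a - 3)*(a - 4)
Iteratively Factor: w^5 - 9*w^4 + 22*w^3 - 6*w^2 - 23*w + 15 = (w - 1)*(w^4 - 8*w^3 + 14*w^2 + 8*w - 15) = (w - 5)*(w - 1)*(w^3 - 3*w^2 - w + 3) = (w - 5)*(w - 3)*(w - 1)*(w^2 - 1) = (w - 5)*(w - 3)*(w - 1)*(w + 1)*(w - 1)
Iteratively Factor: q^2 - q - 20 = (q - 5)*(q + 4)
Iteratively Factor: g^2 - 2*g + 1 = (g - 1)*(g - 1)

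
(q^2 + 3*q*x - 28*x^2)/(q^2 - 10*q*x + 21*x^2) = (q^2 + 3*q*x - 28*x^2)/(q^2 - 10*q*x + 21*x^2)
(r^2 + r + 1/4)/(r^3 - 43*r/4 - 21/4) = (2*r + 1)/(2*r^2 - r - 21)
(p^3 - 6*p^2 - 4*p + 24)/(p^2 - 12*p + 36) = (p^2 - 4)/(p - 6)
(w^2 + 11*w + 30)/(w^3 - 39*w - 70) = (w + 6)/(w^2 - 5*w - 14)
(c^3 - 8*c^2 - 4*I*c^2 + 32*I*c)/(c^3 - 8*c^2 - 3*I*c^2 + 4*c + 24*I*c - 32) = c/(c + I)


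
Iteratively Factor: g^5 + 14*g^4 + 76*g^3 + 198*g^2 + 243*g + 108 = (g + 4)*(g^4 + 10*g^3 + 36*g^2 + 54*g + 27) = (g + 3)*(g + 4)*(g^3 + 7*g^2 + 15*g + 9) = (g + 3)^2*(g + 4)*(g^2 + 4*g + 3) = (g + 3)^3*(g + 4)*(g + 1)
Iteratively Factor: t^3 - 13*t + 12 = (t - 3)*(t^2 + 3*t - 4) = (t - 3)*(t - 1)*(t + 4)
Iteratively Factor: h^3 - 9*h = (h)*(h^2 - 9) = h*(h + 3)*(h - 3)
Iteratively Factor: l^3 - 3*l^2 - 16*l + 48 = (l + 4)*(l^2 - 7*l + 12) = (l - 3)*(l + 4)*(l - 4)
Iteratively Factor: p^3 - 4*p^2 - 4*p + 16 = (p + 2)*(p^2 - 6*p + 8) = (p - 4)*(p + 2)*(p - 2)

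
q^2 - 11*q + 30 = (q - 6)*(q - 5)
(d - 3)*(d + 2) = d^2 - d - 6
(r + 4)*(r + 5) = r^2 + 9*r + 20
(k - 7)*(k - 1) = k^2 - 8*k + 7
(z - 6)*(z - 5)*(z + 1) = z^3 - 10*z^2 + 19*z + 30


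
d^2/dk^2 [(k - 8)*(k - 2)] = 2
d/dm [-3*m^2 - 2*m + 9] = -6*m - 2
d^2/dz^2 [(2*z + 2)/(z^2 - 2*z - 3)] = 4/(z^3 - 9*z^2 + 27*z - 27)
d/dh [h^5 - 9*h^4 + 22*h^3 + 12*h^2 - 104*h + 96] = 5*h^4 - 36*h^3 + 66*h^2 + 24*h - 104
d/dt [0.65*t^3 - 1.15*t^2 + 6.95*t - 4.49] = 1.95*t^2 - 2.3*t + 6.95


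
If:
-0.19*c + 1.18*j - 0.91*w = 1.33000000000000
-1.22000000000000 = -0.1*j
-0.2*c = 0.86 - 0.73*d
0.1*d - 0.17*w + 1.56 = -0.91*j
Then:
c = -164.39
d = -43.86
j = 12.20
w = 48.68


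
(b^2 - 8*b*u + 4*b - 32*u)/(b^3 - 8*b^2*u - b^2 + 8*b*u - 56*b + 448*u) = (b + 4)/(b^2 - b - 56)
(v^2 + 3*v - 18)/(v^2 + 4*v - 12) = (v - 3)/(v - 2)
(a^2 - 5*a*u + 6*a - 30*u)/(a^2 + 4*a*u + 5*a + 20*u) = (a^2 - 5*a*u + 6*a - 30*u)/(a^2 + 4*a*u + 5*a + 20*u)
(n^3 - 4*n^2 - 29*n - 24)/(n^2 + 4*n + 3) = n - 8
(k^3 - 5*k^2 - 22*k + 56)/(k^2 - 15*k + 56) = (k^2 + 2*k - 8)/(k - 8)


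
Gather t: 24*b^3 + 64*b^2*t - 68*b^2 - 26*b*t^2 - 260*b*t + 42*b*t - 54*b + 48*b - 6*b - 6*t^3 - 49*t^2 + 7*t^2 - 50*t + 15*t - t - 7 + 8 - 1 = 24*b^3 - 68*b^2 - 12*b - 6*t^3 + t^2*(-26*b - 42) + t*(64*b^2 - 218*b - 36)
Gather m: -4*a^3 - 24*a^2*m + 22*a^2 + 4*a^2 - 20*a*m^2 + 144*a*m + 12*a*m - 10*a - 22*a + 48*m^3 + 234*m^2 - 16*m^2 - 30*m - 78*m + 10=-4*a^3 + 26*a^2 - 32*a + 48*m^3 + m^2*(218 - 20*a) + m*(-24*a^2 + 156*a - 108) + 10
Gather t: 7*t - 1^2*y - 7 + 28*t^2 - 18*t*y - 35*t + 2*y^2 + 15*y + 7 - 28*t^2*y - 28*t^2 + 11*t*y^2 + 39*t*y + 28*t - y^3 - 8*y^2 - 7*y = -28*t^2*y + t*(11*y^2 + 21*y) - y^3 - 6*y^2 + 7*y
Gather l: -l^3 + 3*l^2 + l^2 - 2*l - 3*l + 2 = -l^3 + 4*l^2 - 5*l + 2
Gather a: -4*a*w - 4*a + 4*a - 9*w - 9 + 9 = -4*a*w - 9*w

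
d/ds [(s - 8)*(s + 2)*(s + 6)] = 3*s^2 - 52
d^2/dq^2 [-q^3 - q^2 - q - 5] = -6*q - 2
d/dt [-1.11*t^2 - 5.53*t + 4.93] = -2.22*t - 5.53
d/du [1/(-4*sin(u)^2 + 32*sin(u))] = (sin(u) - 4)*cos(u)/(2*(sin(u) - 8)^2*sin(u)^2)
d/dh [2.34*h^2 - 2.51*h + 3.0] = 4.68*h - 2.51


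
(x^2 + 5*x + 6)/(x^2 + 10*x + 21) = (x + 2)/(x + 7)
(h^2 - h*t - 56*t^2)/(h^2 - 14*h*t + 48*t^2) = (-h - 7*t)/(-h + 6*t)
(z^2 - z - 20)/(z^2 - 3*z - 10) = (z + 4)/(z + 2)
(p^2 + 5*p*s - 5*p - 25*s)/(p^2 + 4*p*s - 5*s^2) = (p - 5)/(p - s)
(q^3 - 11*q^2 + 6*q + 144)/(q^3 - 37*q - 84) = (q^2 - 14*q + 48)/(q^2 - 3*q - 28)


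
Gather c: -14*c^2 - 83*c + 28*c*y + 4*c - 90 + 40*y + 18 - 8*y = -14*c^2 + c*(28*y - 79) + 32*y - 72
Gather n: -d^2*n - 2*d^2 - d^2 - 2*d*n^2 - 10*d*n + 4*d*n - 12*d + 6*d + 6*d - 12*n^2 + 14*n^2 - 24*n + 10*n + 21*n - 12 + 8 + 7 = -3*d^2 + n^2*(2 - 2*d) + n*(-d^2 - 6*d + 7) + 3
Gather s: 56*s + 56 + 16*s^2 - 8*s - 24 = 16*s^2 + 48*s + 32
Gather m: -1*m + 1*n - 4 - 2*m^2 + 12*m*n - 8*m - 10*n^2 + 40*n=-2*m^2 + m*(12*n - 9) - 10*n^2 + 41*n - 4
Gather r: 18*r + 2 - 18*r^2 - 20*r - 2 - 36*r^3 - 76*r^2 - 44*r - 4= -36*r^3 - 94*r^2 - 46*r - 4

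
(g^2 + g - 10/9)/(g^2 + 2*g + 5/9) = (3*g - 2)/(3*g + 1)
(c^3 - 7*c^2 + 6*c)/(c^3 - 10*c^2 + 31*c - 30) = c*(c^2 - 7*c + 6)/(c^3 - 10*c^2 + 31*c - 30)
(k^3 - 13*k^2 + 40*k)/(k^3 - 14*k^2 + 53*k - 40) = k/(k - 1)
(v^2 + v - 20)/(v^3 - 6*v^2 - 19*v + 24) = (v^2 + v - 20)/(v^3 - 6*v^2 - 19*v + 24)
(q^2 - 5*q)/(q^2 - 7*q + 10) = q/(q - 2)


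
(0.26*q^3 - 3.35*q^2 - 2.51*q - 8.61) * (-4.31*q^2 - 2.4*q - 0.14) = -1.1206*q^5 + 13.8145*q^4 + 18.8217*q^3 + 43.6021*q^2 + 21.0154*q + 1.2054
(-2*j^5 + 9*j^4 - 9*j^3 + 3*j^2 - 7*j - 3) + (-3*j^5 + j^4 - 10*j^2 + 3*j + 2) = -5*j^5 + 10*j^4 - 9*j^3 - 7*j^2 - 4*j - 1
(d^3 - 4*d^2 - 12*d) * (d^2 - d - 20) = d^5 - 5*d^4 - 28*d^3 + 92*d^2 + 240*d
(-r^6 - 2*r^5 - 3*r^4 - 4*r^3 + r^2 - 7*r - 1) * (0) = 0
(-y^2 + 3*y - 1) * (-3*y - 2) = 3*y^3 - 7*y^2 - 3*y + 2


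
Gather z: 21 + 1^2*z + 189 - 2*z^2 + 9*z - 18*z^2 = -20*z^2 + 10*z + 210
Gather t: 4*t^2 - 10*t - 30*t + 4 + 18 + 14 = 4*t^2 - 40*t + 36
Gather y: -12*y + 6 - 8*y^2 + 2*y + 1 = -8*y^2 - 10*y + 7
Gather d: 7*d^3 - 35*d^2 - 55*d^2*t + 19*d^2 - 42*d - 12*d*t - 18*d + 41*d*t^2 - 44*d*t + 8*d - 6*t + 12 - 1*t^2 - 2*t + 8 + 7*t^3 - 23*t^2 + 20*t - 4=7*d^3 + d^2*(-55*t - 16) + d*(41*t^2 - 56*t - 52) + 7*t^3 - 24*t^2 + 12*t + 16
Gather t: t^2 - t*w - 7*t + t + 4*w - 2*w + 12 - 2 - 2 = t^2 + t*(-w - 6) + 2*w + 8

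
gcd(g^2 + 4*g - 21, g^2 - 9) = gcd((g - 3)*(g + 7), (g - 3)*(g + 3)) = g - 3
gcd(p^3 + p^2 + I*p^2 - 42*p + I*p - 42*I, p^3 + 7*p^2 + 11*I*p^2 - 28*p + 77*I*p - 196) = p + 7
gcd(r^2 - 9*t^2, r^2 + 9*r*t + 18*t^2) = r + 3*t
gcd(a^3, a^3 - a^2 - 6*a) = a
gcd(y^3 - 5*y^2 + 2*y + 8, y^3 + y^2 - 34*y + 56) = y^2 - 6*y + 8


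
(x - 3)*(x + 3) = x^2 - 9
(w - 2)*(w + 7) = w^2 + 5*w - 14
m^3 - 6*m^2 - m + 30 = (m - 5)*(m - 3)*(m + 2)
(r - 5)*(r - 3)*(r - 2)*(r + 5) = r^4 - 5*r^3 - 19*r^2 + 125*r - 150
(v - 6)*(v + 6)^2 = v^3 + 6*v^2 - 36*v - 216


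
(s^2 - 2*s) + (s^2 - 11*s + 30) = 2*s^2 - 13*s + 30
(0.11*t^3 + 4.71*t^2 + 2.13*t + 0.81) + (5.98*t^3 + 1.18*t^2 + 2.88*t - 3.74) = 6.09*t^3 + 5.89*t^2 + 5.01*t - 2.93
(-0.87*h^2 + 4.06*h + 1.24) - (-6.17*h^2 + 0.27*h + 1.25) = 5.3*h^2 + 3.79*h - 0.01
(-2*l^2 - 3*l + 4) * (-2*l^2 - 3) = 4*l^4 + 6*l^3 - 2*l^2 + 9*l - 12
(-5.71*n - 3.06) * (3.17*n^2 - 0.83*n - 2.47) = -18.1007*n^3 - 4.9609*n^2 + 16.6435*n + 7.5582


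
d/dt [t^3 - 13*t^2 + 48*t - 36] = 3*t^2 - 26*t + 48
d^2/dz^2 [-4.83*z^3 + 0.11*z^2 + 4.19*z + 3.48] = 0.22 - 28.98*z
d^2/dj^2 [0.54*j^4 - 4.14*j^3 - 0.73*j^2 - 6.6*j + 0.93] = 6.48*j^2 - 24.84*j - 1.46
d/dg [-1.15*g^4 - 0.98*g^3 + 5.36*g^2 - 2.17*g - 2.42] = -4.6*g^3 - 2.94*g^2 + 10.72*g - 2.17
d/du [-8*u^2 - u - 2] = -16*u - 1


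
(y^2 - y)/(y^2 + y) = (y - 1)/(y + 1)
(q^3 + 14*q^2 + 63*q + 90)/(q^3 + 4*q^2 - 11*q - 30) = (q^2 + 9*q + 18)/(q^2 - q - 6)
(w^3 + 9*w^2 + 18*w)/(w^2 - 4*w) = (w^2 + 9*w + 18)/(w - 4)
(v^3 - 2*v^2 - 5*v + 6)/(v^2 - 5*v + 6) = (v^2 + v - 2)/(v - 2)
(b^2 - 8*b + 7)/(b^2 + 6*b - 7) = (b - 7)/(b + 7)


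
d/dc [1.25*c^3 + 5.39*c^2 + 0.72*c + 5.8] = 3.75*c^2 + 10.78*c + 0.72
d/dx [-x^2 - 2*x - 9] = -2*x - 2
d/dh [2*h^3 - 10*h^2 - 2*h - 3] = 6*h^2 - 20*h - 2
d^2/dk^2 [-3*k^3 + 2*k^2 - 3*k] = 4 - 18*k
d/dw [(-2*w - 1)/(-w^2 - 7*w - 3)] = (2*w^2 + 14*w - (2*w + 1)*(2*w + 7) + 6)/(w^2 + 7*w + 3)^2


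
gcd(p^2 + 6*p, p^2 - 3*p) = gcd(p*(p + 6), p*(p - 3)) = p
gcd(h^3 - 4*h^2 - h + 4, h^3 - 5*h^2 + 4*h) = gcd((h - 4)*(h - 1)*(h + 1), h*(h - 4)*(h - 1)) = h^2 - 5*h + 4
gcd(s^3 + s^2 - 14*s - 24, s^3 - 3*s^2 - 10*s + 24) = s^2 - s - 12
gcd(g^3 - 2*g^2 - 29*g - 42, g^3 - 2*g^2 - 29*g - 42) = g^3 - 2*g^2 - 29*g - 42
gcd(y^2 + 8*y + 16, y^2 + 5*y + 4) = y + 4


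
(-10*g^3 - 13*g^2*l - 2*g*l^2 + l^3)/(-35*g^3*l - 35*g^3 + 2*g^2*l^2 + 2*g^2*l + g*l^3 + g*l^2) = (2*g^2 + 3*g*l + l^2)/(g*(7*g*l + 7*g + l^2 + l))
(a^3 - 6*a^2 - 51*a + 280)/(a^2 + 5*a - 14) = (a^2 - 13*a + 40)/(a - 2)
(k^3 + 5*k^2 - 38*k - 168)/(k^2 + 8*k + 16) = (k^2 + k - 42)/(k + 4)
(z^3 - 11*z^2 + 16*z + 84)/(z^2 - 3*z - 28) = (z^2 - 4*z - 12)/(z + 4)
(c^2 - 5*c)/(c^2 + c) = (c - 5)/(c + 1)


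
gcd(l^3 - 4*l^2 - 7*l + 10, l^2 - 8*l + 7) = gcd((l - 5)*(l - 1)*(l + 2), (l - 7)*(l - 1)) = l - 1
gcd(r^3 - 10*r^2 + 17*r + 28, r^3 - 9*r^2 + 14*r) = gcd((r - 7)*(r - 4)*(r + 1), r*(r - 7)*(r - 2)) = r - 7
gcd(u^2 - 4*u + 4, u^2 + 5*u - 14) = u - 2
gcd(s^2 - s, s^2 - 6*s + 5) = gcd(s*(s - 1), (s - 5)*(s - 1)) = s - 1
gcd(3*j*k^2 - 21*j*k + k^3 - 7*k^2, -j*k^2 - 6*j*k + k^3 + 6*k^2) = k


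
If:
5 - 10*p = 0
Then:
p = 1/2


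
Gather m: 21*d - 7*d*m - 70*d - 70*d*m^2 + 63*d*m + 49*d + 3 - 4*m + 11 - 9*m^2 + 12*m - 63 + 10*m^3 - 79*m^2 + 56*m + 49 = 10*m^3 + m^2*(-70*d - 88) + m*(56*d + 64)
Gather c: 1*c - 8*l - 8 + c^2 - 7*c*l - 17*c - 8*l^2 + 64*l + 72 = c^2 + c*(-7*l - 16) - 8*l^2 + 56*l + 64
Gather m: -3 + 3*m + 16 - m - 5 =2*m + 8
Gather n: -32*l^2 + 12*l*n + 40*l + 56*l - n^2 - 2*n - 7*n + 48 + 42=-32*l^2 + 96*l - n^2 + n*(12*l - 9) + 90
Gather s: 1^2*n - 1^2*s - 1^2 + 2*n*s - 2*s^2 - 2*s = n - 2*s^2 + s*(2*n - 3) - 1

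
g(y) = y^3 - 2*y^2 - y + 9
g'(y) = 3*y^2 - 4*y - 1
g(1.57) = 6.37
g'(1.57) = 0.11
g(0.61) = 7.87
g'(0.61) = -2.32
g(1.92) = 6.79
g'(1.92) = 2.38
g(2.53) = 9.86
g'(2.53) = 8.08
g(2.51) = 9.70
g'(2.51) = 7.86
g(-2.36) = -12.92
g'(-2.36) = 25.15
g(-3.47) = -53.39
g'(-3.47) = 49.00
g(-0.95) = 7.29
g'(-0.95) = 5.51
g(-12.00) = -1995.00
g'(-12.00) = 479.00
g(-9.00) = -873.00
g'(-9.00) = 278.00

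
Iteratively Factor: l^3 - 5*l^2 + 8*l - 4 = (l - 2)*(l^2 - 3*l + 2) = (l - 2)^2*(l - 1)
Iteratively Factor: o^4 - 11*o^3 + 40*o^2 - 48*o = (o - 4)*(o^3 - 7*o^2 + 12*o) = (o - 4)*(o - 3)*(o^2 - 4*o) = o*(o - 4)*(o - 3)*(o - 4)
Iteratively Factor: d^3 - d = (d + 1)*(d^2 - d) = d*(d + 1)*(d - 1)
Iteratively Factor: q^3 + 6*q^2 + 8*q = (q)*(q^2 + 6*q + 8) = q*(q + 4)*(q + 2)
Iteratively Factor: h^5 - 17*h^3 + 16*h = (h - 4)*(h^4 + 4*h^3 - h^2 - 4*h) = (h - 4)*(h + 1)*(h^3 + 3*h^2 - 4*h) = (h - 4)*(h - 1)*(h + 1)*(h^2 + 4*h) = (h - 4)*(h - 1)*(h + 1)*(h + 4)*(h)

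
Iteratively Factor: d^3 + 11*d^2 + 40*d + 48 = (d + 3)*(d^2 + 8*d + 16) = (d + 3)*(d + 4)*(d + 4)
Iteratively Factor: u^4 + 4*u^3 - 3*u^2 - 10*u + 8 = (u - 1)*(u^3 + 5*u^2 + 2*u - 8) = (u - 1)*(u + 2)*(u^2 + 3*u - 4) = (u - 1)^2*(u + 2)*(u + 4)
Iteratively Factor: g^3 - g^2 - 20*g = (g - 5)*(g^2 + 4*g) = (g - 5)*(g + 4)*(g)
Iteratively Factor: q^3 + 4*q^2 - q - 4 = (q + 4)*(q^2 - 1) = (q + 1)*(q + 4)*(q - 1)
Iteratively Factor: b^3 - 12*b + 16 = (b - 2)*(b^2 + 2*b - 8) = (b - 2)^2*(b + 4)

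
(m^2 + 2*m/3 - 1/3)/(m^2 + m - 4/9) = 3*(m + 1)/(3*m + 4)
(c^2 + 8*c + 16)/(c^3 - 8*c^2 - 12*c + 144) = (c + 4)/(c^2 - 12*c + 36)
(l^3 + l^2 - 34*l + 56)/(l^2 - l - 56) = (l^2 - 6*l + 8)/(l - 8)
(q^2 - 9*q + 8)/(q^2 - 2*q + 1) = (q - 8)/(q - 1)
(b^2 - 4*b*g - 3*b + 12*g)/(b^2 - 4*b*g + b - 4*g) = (b - 3)/(b + 1)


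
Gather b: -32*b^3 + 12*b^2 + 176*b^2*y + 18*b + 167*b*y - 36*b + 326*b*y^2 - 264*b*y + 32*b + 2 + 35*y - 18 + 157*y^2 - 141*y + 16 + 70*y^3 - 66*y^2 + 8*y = -32*b^3 + b^2*(176*y + 12) + b*(326*y^2 - 97*y + 14) + 70*y^3 + 91*y^2 - 98*y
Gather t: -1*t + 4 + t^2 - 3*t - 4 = t^2 - 4*t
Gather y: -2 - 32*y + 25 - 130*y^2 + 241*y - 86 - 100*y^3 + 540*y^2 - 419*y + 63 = -100*y^3 + 410*y^2 - 210*y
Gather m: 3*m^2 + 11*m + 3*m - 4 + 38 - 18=3*m^2 + 14*m + 16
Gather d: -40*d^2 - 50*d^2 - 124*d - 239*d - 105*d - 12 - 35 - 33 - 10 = -90*d^2 - 468*d - 90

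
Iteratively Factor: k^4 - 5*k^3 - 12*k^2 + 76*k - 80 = (k - 2)*(k^3 - 3*k^2 - 18*k + 40) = (k - 2)^2*(k^2 - k - 20) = (k - 2)^2*(k + 4)*(k - 5)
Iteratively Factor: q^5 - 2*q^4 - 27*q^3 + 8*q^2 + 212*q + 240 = (q + 3)*(q^4 - 5*q^3 - 12*q^2 + 44*q + 80) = (q + 2)*(q + 3)*(q^3 - 7*q^2 + 2*q + 40) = (q - 5)*(q + 2)*(q + 3)*(q^2 - 2*q - 8) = (q - 5)*(q - 4)*(q + 2)*(q + 3)*(q + 2)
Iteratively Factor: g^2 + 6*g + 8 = (g + 4)*(g + 2)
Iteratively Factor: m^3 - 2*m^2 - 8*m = (m + 2)*(m^2 - 4*m) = (m - 4)*(m + 2)*(m)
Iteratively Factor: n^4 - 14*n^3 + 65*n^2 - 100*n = (n - 4)*(n^3 - 10*n^2 + 25*n) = (n - 5)*(n - 4)*(n^2 - 5*n) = n*(n - 5)*(n - 4)*(n - 5)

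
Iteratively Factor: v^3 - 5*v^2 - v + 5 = (v - 1)*(v^2 - 4*v - 5) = (v - 1)*(v + 1)*(v - 5)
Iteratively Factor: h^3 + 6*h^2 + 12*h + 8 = (h + 2)*(h^2 + 4*h + 4) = (h + 2)^2*(h + 2)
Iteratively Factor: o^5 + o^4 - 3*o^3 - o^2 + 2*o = (o + 1)*(o^4 - 3*o^2 + 2*o) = (o - 1)*(o + 1)*(o^3 + o^2 - 2*o) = (o - 1)*(o + 1)*(o + 2)*(o^2 - o) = o*(o - 1)*(o + 1)*(o + 2)*(o - 1)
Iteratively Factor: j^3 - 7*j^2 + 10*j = (j)*(j^2 - 7*j + 10) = j*(j - 2)*(j - 5)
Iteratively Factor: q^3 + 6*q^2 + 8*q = (q + 4)*(q^2 + 2*q) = (q + 2)*(q + 4)*(q)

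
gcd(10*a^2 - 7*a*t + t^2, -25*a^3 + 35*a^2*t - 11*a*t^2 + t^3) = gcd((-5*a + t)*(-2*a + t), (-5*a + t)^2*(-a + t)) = -5*a + t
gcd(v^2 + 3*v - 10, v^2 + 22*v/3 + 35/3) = v + 5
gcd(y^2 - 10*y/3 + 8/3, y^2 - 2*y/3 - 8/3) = y - 2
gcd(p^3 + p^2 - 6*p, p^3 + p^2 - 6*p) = p^3 + p^2 - 6*p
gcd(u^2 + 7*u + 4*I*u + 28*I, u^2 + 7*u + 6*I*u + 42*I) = u + 7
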